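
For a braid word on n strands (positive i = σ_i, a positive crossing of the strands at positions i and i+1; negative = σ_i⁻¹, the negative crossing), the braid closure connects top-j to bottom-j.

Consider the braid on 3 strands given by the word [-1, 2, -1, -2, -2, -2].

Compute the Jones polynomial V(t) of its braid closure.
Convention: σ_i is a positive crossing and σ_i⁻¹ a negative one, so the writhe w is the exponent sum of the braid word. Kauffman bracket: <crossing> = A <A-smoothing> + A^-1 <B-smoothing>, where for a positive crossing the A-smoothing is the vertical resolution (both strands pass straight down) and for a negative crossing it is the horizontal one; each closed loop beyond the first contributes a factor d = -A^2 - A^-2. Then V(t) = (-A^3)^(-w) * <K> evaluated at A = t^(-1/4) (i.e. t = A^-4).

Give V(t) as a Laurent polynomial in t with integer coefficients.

t^-1 - t^-2 + 2*t^-3 - t^-4 + t^-5 - t^-6

Derivation:
Braid: s1^-1 s2 s1^-1 s2^-1 s2^-1 s2^-1 on 3 strands, 6 crossings.
Writhe w = (#positive) - (#negative) = 1 - 5 = -4.
State-sum expansion of <K>. There are 2^6 = 64 states.
Each crossing splits two ways (0=vertical, 1=horizontal). The state's weight is A^(#A-smoothings - #B-smoothings) * d^(loops - 1).
Tabulate the states by total A-exponent and number of loops L (A-exp: L × count):
  A^6: L=4 ×1
  A^4: L=3 ×6
  A^2: L=2 ×12, L=4 ×3
  A^0: L=1 ×9, L=3 ×10, L=5 ×1
  A^-2: L=2 ×12, L=4 ×3
  A^-4: L=1 ×2, L=3 ×4
  A^-6: L=2 ×1
Each group contributes A^e * Σ count * d^(L-1):
Powers of d = -A^2 - A^-2: d^2 = A^4 + 2 + A^-4; d^3 = -A^6 - 3*A^2 - 3*A^-2 - A^-6; d^4 = A^8 + 4*A^4 + 6 + 4*A^-4 + A^-8.
  A^6 * (d^3) = -A^12 - 3*A^8 - 3*A^4 - 1
  A^4 * (6*d^2) = 6*A^8 + 12*A^4 + 6
  A^2 * (12*d + 3*d^3) = -3*A^8 - 21*A^4 - 21 - 3*A^-4
  A^0 * (9 + 10*d^2 + d^4) = A^8 + 14*A^4 + 35 + 14*A^-4 + A^-8
  A^-2 * (12*d + 3*d^3) = -3*A^4 - 21 - 21*A^-4 - 3*A^-8
  A^-4 * (2 + 4*d^2) = 4 + 10*A^-4 + 4*A^-8
  A^-6 * (d) = -A^-4 - A^-8
Summing the groups: <K> = -A^12 + A^8 - A^4 + 2 - A^-4 + A^-8
Normalise by the writhe: (-A^3)^(-w) = (-A^3)^(4) = A^12, so f(A) = A^12 * <K> = -A^24 + A^20 - A^16 + 2*A^12 - A^8 + A^4.
Substitute A = t^(-1/4), i.e. A^e → t^(-e/4): V(t) = t^-1 - t^-2 + 2*t^-3 - t^-4 + t^-5 - t^-6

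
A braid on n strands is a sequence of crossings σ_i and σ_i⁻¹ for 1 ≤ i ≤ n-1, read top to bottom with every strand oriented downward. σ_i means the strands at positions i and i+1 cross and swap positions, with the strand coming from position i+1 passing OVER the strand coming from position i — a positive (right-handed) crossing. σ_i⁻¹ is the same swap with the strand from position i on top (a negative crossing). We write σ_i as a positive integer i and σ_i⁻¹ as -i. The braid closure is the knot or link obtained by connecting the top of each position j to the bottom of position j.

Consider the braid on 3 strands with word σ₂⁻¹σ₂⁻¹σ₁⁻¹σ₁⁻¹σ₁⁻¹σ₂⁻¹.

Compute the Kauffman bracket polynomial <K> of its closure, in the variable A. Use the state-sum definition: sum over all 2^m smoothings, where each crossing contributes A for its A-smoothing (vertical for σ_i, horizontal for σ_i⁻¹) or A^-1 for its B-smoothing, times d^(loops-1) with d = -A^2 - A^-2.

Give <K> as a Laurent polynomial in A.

Braid: s2^-1 s2^-1 s1^-1 s1^-1 s1^-1 s2^-1 on 3 strands, 6 crossings.
Writhe w = (#positive) - (#negative) = 0 - 6 = -6.
Computing the Kauffman bracket via state sum. There are 2^6 = 64 states.
Each crossing splits two ways (0=vertical, 1=horizontal). The state's weight is A^(#A-smoothings - #B-smoothings) * d^(loops - 1).
Tabulate the states by total A-exponent and number of loops L (A-exp: L × count):
  A^6: L=5 ×1
  A^4: L=4 ×6
  A^2: L=3 ×15
  A^0: L=2 ×18, L=4 ×2
  A^-2: L=1 ×9, L=3 ×6
  A^-4: L=2 ×6
  A^-6: L=3 ×1
Each group contributes A^e * Σ count * d^(L-1):
Powers of d = -A^2 - A^-2: d^2 = A^4 + 2 + A^-4; d^3 = -A^6 - 3*A^2 - 3*A^-2 - A^-6; d^4 = A^8 + 4*A^4 + 6 + 4*A^-4 + A^-8.
  A^6 * (d^4) = A^14 + 4*A^10 + 6*A^6 + 4*A^2 + A^-2
  A^4 * (6*d^3) = -6*A^10 - 18*A^6 - 18*A^2 - 6*A^-2
  A^2 * (15*d^2) = 15*A^6 + 30*A^2 + 15*A^-2
  A^0 * (18*d + 2*d^3) = -2*A^6 - 24*A^2 - 24*A^-2 - 2*A^-6
  A^-2 * (9 + 6*d^2) = 6*A^2 + 21*A^-2 + 6*A^-6
  A^-4 * (6*d) = -6*A^-2 - 6*A^-6
  A^-6 * (d^2) = A^-2 + 2*A^-6 + A^-10
Summing the groups: <K> = A^14 - 2*A^10 + A^6 - 2*A^2 + 2*A^-2 + A^-10

Answer: A^14 - 2*A^10 + A^6 - 2*A^2 + 2*A^-2 + A^-10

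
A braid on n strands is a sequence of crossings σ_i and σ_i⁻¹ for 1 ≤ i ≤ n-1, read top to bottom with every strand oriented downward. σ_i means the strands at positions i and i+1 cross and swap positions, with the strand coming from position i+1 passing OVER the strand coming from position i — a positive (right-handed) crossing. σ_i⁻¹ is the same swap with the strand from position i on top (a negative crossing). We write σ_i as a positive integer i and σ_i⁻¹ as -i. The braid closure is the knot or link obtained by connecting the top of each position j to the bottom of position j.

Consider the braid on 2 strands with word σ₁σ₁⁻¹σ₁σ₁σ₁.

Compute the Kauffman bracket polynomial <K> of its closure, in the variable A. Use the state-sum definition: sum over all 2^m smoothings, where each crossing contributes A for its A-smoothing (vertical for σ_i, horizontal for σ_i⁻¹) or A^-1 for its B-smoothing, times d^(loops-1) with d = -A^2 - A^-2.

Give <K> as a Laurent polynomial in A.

First cancel adjacent σ_i σ_i⁻¹ pairs (Reidemeister II — same braid, same closure): s1 s1^-1 s1 s1 s1 → s1 s1 s1.
Braid: s1 s1 s1 on 2 strands, 3 crossings.
Writhe w = (#positive) - (#negative) = 3 - 0 = 3.
State-sum expansion of <K>. There are 2^3 = 8 states.
Smooth each crossing (0=||, 1=⌣⌢); contribution A^(Σ sign_k(1-2s_k)) * d^(L-1).
  state 000: A-exp=+3, loops=2, term = A^3 * d^1
  state 001: A-exp=+1, loops=1, term = A^1 * d^0
  state 010: A-exp=+1, loops=1, term = A^1 * d^0
  state 011: A-exp=-1, loops=2, term = A^-1 * d^1
  state 100: A-exp=+1, loops=1, term = A^1 * d^0
  state 101: A-exp=-1, loops=2, term = A^-1 * d^1
  state 110: A-exp=-1, loops=2, term = A^-1 * d^1
  state 111: A-exp=-3, loops=3, term = A^-3 * d^2
Collect the terms by A-exponent (count of states per loop number):
Powers of d = -A^2 - A^-2: d^2 = A^4 + 2 + A^-4.
  A^3 * (d) = -A^5 - A
  A^1 * (3) = 3*A
  A^-1 * (3*d) = -3*A - 3*A^-3
  A^-3 * (d^2) = A + 2*A^-3 + A^-7
Summing the groups: <K> = -A^5 - A^-3 + A^-7

Answer: -A^5 - A^-3 + A^-7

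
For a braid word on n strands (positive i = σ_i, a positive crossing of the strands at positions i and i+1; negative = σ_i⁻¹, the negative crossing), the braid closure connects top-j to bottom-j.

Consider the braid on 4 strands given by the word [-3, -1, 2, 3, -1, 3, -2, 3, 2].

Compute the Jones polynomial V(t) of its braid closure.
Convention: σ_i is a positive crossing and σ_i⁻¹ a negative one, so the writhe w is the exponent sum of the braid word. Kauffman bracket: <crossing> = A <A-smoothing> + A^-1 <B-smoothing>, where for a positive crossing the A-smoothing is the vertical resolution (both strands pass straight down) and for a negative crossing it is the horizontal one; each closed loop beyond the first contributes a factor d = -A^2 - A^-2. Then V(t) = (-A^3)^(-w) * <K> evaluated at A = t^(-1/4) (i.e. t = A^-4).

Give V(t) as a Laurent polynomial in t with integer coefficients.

Braid: s3^-1 s1^-1 s2 s3 s1^-1 s3 s2^-1 s3 s2 on 4 strands, 9 crossings.
Writhe w = (#positive) - (#negative) = 5 - 4 = 1.
Enumerate smoothing states for the bracket polynomial. There are 2^9 = 512 states.
For each crossing: s=0 is the vertical smoothing, s=1 horizontal. Crossing k contributes A^(sign_k * (1 - 2*s_k)); loop factor d = -A^2 - A^-2.
Tabulate the states by total A-exponent and number of loops L (A-exp: L × count):
  A^9: L=2 ×1
  A^7: L=1 ×3, L=3 ×6
  A^5: L=2 ×26, L=4 ×10
  A^3: L=1 ×21, L=3 ×58, L=5 ×5
  A^1: L=2 ×86, L=4 ×39, L=6 ×1
  A^-1: L=1 ×35, L=3 ×80, L=5 ×11
  A^-3: L=2 ×53, L=4 ×30, L=6 ×1
  A^-5: L=3 ×32, L=5 ×4
  A^-7: L=4 ×9
  A^-9: L=5 ×1
Each group contributes A^e * Σ count * d^(L-1):
Powers of d = -A^2 - A^-2: d^2 = A^4 + 2 + A^-4; d^3 = -A^6 - 3*A^2 - 3*A^-2 - A^-6; d^4 = A^8 + 4*A^4 + 6 + 4*A^-4 + A^-8; d^5 = -A^10 - 5*A^6 - 10*A^2 - 10*A^-2 - 5*A^-6 - A^-10.
  A^9 * (d) = -A^11 - A^7
  A^7 * (3 + 6*d^2) = 6*A^11 + 15*A^7 + 6*A^3
  A^5 * (26*d + 10*d^3) = -10*A^11 - 56*A^7 - 56*A^3 - 10*A^-1
  A^3 * (21 + 58*d^2 + 5*d^4) = 5*A^11 + 78*A^7 + 167*A^3 + 78*A^-1 + 5*A^-5
  A^1 * (86*d + 39*d^3 + d^5) = -A^11 - 44*A^7 - 213*A^3 - 213*A^-1 - 44*A^-5 - A^-9
  A^-1 * (35 + 80*d^2 + 11*d^4) = 11*A^7 + 124*A^3 + 261*A^-1 + 124*A^-5 + 11*A^-9
  A^-3 * (53*d + 30*d^3 + d^5) = -A^7 - 35*A^3 - 153*A^-1 - 153*A^-5 - 35*A^-9 - A^-13
  A^-5 * (32*d^2 + 4*d^4) = 4*A^3 + 48*A^-1 + 88*A^-5 + 48*A^-9 + 4*A^-13
  A^-7 * (9*d^3) = -9*A^-1 - 27*A^-5 - 27*A^-9 - 9*A^-13
  A^-9 * (d^4) = A^-1 + 4*A^-5 + 6*A^-9 + 4*A^-13 + A^-17
Summing the groups: <K> = -A^11 + 2*A^7 - 3*A^3 + 3*A^-1 - 3*A^-5 + 2*A^-9 - 2*A^-13 + A^-17
Normalise by the writhe: (-A^3)^(-w) = (-A^3)^(-1) = -A^-3, so f(A) = -A^-3 * <K> = A^8 - 2*A^4 + 3 - 3*A^-4 + 3*A^-8 - 2*A^-12 + 2*A^-16 - A^-20.
Substitute A = t^(-1/4), i.e. A^e → t^(-e/4): V(t) = -t^5 + 2*t^4 - 2*t^3 + 3*t^2 - 3*t + 3 - 2*t^-1 + t^-2

Answer: -t^5 + 2*t^4 - 2*t^3 + 3*t^2 - 3*t + 3 - 2*t^-1 + t^-2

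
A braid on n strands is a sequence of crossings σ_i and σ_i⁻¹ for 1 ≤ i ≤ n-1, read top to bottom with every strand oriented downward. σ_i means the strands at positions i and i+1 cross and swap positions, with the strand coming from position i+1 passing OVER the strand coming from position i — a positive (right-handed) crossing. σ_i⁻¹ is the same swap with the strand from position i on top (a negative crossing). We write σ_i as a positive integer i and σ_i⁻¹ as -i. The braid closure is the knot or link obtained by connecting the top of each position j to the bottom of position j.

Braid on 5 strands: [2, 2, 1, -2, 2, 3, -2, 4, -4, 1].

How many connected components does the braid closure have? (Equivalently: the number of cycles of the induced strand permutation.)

3

Derivation:
Track the strand permutation on 5 strands, starting from identity.
  step 1: s2 swaps positions 2,3 -> [1 3 2 4 5]
  step 2: s2 swaps positions 2,3 -> [1 2 3 4 5]
  step 3: s1 swaps positions 1,2 -> [2 1 3 4 5]
  step 4: s2^-1 swaps positions 2,3 -> [2 3 1 4 5]
  step 5: s2 swaps positions 2,3 -> [2 1 3 4 5]
  step 6: s3 swaps positions 3,4 -> [2 1 4 3 5]
  step 7: s2^-1 swaps positions 2,3 -> [2 4 1 3 5]
  step 8: s4 swaps positions 4,5 -> [2 4 1 5 3]
  step 9: s4^-1 swaps positions 4,5 -> [2 4 1 3 5]
  step 10: s1 swaps positions 1,2 -> [4 2 1 3 5]
Final permutation (position -> original strand): [4 2 1 3 5]
Closure components = cycle count of this permutation = 3.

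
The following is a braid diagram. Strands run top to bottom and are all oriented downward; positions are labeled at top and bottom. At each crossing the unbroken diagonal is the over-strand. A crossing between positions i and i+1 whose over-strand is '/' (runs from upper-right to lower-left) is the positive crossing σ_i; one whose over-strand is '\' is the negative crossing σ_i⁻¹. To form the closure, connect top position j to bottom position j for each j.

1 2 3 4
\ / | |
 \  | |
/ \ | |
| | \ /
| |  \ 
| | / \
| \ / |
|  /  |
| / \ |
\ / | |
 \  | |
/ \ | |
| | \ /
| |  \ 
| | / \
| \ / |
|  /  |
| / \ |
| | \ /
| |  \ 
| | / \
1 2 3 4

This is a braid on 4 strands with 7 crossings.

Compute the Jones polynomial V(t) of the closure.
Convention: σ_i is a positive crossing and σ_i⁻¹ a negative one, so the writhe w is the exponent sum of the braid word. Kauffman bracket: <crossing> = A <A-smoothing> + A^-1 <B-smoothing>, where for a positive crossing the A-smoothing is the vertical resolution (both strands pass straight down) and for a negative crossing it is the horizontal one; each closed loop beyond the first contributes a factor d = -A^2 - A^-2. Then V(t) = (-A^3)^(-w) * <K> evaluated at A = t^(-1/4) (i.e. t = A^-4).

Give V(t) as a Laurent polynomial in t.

t - 2 + 3*t^-1 - 3*t^-2 + 4*t^-3 - 3*t^-4 + 2*t^-5 - t^-6

Derivation:
Reading the diagram top to bottom ('/'-over between positions i,i+1 = s_i, '\'-over = s_i^-1): braid word = s1^-1 s3^-1 s2 s1^-1 s3^-1 s2 s3^-1.
Braid: s1^-1 s3^-1 s2 s1^-1 s3^-1 s2 s3^-1 on 4 strands, 7 crossings.
Writhe w = (#positive) - (#negative) = 2 - 5 = -3.
Computing the Kauffman bracket via state sum. There are 2^7 = 128 states.
For each crossing: s=0 is the vertical smoothing, s=1 horizontal. Crossing k contributes A^(sign_k * (1 - 2*s_k)); loop factor d = -A^2 - A^-2.
Tabulate the states by total A-exponent and number of loops L (A-exp: L × count):
  A^7: L=5 ×1
  A^5: L=4 ×7
  A^3: L=3 ×20, L=5 ×1
  A^1: L=2 ×29, L=4 ×6
  A^-1: L=1 ×19, L=3 ×16
  A^-3: L=2 ×19, L=4 ×2
  A^-5: L=3 ×7
  A^-7: L=4 ×1
Each group contributes A^e * Σ count * d^(L-1):
Powers of d = -A^2 - A^-2: d^2 = A^4 + 2 + A^-4; d^3 = -A^6 - 3*A^2 - 3*A^-2 - A^-6; d^4 = A^8 + 4*A^4 + 6 + 4*A^-4 + A^-8.
  A^7 * (d^4) = A^15 + 4*A^11 + 6*A^7 + 4*A^3 + A^-1
  A^5 * (7*d^3) = -7*A^11 - 21*A^7 - 21*A^3 - 7*A^-1
  A^3 * (20*d^2 + d^4) = A^11 + 24*A^7 + 46*A^3 + 24*A^-1 + A^-5
  A^1 * (29*d + 6*d^3) = -6*A^7 - 47*A^3 - 47*A^-1 - 6*A^-5
  A^-1 * (19 + 16*d^2) = 16*A^3 + 51*A^-1 + 16*A^-5
  A^-3 * (19*d + 2*d^3) = -2*A^3 - 25*A^-1 - 25*A^-5 - 2*A^-9
  A^-5 * (7*d^2) = 7*A^-1 + 14*A^-5 + 7*A^-9
  A^-7 * (d^3) = -A^-1 - 3*A^-5 - 3*A^-9 - A^-13
Summing the groups: <K> = A^15 - 2*A^11 + 3*A^7 - 4*A^3 + 3*A^-1 - 3*A^-5 + 2*A^-9 - A^-13
Normalise by the writhe: (-A^3)^(-w) = (-A^3)^(3) = -A^9, so f(A) = -A^9 * <K> = -A^24 + 2*A^20 - 3*A^16 + 4*A^12 - 3*A^8 + 3*A^4 - 2 + A^-4.
Substitute A = t^(-1/4), i.e. A^e → t^(-e/4): V(t) = t - 2 + 3*t^-1 - 3*t^-2 + 4*t^-3 - 3*t^-4 + 2*t^-5 - t^-6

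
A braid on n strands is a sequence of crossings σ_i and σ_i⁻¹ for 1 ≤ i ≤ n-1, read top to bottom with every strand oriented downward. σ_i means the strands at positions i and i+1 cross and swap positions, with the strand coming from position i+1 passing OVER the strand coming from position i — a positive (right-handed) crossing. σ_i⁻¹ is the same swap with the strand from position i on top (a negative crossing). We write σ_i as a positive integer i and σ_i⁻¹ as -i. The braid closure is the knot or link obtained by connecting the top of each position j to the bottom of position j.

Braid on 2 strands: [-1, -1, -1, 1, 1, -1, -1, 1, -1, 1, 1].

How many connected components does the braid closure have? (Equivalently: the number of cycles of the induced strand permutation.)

Track the strand permutation on 2 strands, starting from identity.
  step 1: s1^-1 swaps positions 1,2 -> [2 1]
  step 2: s1^-1 swaps positions 1,2 -> [1 2]
  step 3: s1^-1 swaps positions 1,2 -> [2 1]
  step 4: s1 swaps positions 1,2 -> [1 2]
  step 5: s1 swaps positions 1,2 -> [2 1]
  step 6: s1^-1 swaps positions 1,2 -> [1 2]
  step 7: s1^-1 swaps positions 1,2 -> [2 1]
  step 8: s1 swaps positions 1,2 -> [1 2]
  step 9: s1^-1 swaps positions 1,2 -> [2 1]
  step 10: s1 swaps positions 1,2 -> [1 2]
  step 11: s1 swaps positions 1,2 -> [2 1]
Final permutation (position -> original strand): [2 1]
Closure components = cycle count of this permutation = 1.

Answer: 1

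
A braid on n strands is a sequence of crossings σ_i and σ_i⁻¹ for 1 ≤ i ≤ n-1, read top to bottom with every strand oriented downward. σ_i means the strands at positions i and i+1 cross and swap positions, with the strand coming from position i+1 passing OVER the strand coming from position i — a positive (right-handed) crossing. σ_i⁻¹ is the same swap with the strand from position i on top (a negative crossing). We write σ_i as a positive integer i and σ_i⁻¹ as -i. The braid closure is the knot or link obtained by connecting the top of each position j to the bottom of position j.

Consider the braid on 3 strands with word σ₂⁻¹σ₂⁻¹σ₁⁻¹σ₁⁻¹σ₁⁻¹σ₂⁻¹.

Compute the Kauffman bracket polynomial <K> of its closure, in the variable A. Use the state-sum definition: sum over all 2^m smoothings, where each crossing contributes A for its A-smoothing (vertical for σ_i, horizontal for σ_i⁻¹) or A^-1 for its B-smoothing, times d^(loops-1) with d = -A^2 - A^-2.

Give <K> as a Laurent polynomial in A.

A^14 - 2*A^10 + A^6 - 2*A^2 + 2*A^-2 + A^-10

Derivation:
Braid: s2^-1 s2^-1 s1^-1 s1^-1 s1^-1 s2^-1 on 3 strands, 6 crossings.
Writhe w = (#positive) - (#negative) = 0 - 6 = -6.
Enumerate smoothing states for the bracket polynomial. There are 2^6 = 64 states.
Each crossing splits two ways (0=vertical, 1=horizontal). The state's weight is A^(#A-smoothings - #B-smoothings) * d^(loops - 1).
Tabulate the states by total A-exponent and number of loops L (A-exp: L × count):
  A^6: L=5 ×1
  A^4: L=4 ×6
  A^2: L=3 ×15
  A^0: L=2 ×18, L=4 ×2
  A^-2: L=1 ×9, L=3 ×6
  A^-4: L=2 ×6
  A^-6: L=3 ×1
Each group contributes A^e * Σ count * d^(L-1):
Powers of d = -A^2 - A^-2: d^2 = A^4 + 2 + A^-4; d^3 = -A^6 - 3*A^2 - 3*A^-2 - A^-6; d^4 = A^8 + 4*A^4 + 6 + 4*A^-4 + A^-8.
  A^6 * (d^4) = A^14 + 4*A^10 + 6*A^6 + 4*A^2 + A^-2
  A^4 * (6*d^3) = -6*A^10 - 18*A^6 - 18*A^2 - 6*A^-2
  A^2 * (15*d^2) = 15*A^6 + 30*A^2 + 15*A^-2
  A^0 * (18*d + 2*d^3) = -2*A^6 - 24*A^2 - 24*A^-2 - 2*A^-6
  A^-2 * (9 + 6*d^2) = 6*A^2 + 21*A^-2 + 6*A^-6
  A^-4 * (6*d) = -6*A^-2 - 6*A^-6
  A^-6 * (d^2) = A^-2 + 2*A^-6 + A^-10
Summing the groups: <K> = A^14 - 2*A^10 + A^6 - 2*A^2 + 2*A^-2 + A^-10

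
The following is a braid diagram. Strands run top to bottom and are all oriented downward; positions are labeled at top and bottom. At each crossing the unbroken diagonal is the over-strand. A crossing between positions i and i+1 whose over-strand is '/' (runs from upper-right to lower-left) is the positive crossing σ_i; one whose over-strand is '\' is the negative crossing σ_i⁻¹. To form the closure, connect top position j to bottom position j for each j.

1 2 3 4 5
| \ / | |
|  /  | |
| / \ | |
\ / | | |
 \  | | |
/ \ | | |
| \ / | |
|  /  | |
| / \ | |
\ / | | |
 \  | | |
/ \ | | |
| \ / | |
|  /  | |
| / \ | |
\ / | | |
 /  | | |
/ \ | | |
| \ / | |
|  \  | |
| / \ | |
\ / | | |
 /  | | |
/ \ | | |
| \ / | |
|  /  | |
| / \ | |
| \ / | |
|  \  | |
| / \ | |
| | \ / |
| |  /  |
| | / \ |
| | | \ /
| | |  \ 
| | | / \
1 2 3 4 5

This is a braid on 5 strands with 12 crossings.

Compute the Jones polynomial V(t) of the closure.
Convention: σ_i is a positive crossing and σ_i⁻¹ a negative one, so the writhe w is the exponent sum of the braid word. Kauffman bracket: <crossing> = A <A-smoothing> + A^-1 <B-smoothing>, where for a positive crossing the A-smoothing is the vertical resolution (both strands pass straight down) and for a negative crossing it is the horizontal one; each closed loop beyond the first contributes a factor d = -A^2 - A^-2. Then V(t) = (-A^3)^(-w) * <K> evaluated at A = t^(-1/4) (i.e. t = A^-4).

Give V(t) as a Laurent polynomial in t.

-t^5 + t^4 - t^3 + 2*t^2 - t + 2 - t^-1

Derivation:
Reading the diagram top to bottom ('/'-over between positions i,i+1 = s_i, '\'-over = s_i^-1): braid word = s2 s1^-1 s2 s1^-1 s2 s1 s2^-1 s1 s2 s2^-1 s3 s4^-1.
The presented braid s2 s1^-1 s2 s1^-1 s2 s1 s2^-1 s1 s2 s2^-1 s3 s4^-1 on 5 strands reduces by inverse Markov moves (closure unchanged at each step):
  Destabilize: the word has the form β·s4^-1 where s4^-1 occurs only as the final letter (β ∈ B_4); drop it and the last strand → 4 strands.
  Destabilize: the word has the form β·s3 where s3 occurs only as the final letter (β ∈ B_3); drop it and the last strand → 3 strands.
  Deconjugate: the word is γ·β·γ⁻¹ with γ = s2 (prefix) and γ⁻¹ = s2^-1 (suffix); strip both.
Reduced to β = s1^-1 s2 s1^-1 s2 s1 s2^-1 s1 s2 on 3 strands, 8 crossings.
Compute on β:
Braid: s1^-1 s2 s1^-1 s2 s1 s2^-1 s1 s2 on 3 strands, 8 crossings.
Writhe w = (#positive) - (#negative) = 5 - 3 = 2.
Computing the Kauffman bracket via state sum. There are 2^8 = 256 states.
For each crossing: s=0 is the vertical smoothing, s=1 horizontal. Crossing k contributes A^(sign_k * (1 - 2*s_k)); loop factor d = -A^2 - A^-2.
Tabulate the states by total A-exponent and number of loops L (A-exp: L × count):
  A^8: L=2 ×1
  A^6: L=1 ×3, L=3 ×5
  A^4: L=2 ×22, L=4 ×6
  A^2: L=1 ×18, L=3 ×37, L=5 ×1
  A^0: L=2 ×58, L=4 ×12
  A^-2: L=1 ×24, L=3 ×31, L=5 ×1
  A^-4: L=2 ×23, L=4 ×5
  A^-6: L=3 ×8
  A^-8: L=4 ×1
Each group contributes A^e * Σ count * d^(L-1):
Powers of d = -A^2 - A^-2: d^2 = A^4 + 2 + A^-4; d^3 = -A^6 - 3*A^2 - 3*A^-2 - A^-6; d^4 = A^8 + 4*A^4 + 6 + 4*A^-4 + A^-8.
  A^8 * (d) = -A^10 - A^6
  A^6 * (3 + 5*d^2) = 5*A^10 + 13*A^6 + 5*A^2
  A^4 * (22*d + 6*d^3) = -6*A^10 - 40*A^6 - 40*A^2 - 6*A^-2
  A^2 * (18 + 37*d^2 + d^4) = A^10 + 41*A^6 + 98*A^2 + 41*A^-2 + A^-6
  A^0 * (58*d + 12*d^3) = -12*A^6 - 94*A^2 - 94*A^-2 - 12*A^-6
  A^-2 * (24 + 31*d^2 + d^4) = A^6 + 35*A^2 + 92*A^-2 + 35*A^-6 + A^-10
  A^-4 * (23*d + 5*d^3) = -5*A^2 - 38*A^-2 - 38*A^-6 - 5*A^-10
  A^-6 * (8*d^2) = 8*A^-2 + 16*A^-6 + 8*A^-10
  A^-8 * (d^3) = -A^-2 - 3*A^-6 - 3*A^-10 - A^-14
Summing the groups: <K> = -A^10 + 2*A^6 - A^2 + 2*A^-2 - A^-6 + A^-10 - A^-14
Normalise by the writhe: (-A^3)^(-w) = (-A^3)^(-2) = A^-6, so f(A) = A^-6 * <K> = -A^4 + 2 - A^-4 + 2*A^-8 - A^-12 + A^-16 - A^-20.
Substitute A = t^(-1/4), i.e. A^e → t^(-e/4): V(t) = -t^5 + t^4 - t^3 + 2*t^2 - t + 2 - t^-1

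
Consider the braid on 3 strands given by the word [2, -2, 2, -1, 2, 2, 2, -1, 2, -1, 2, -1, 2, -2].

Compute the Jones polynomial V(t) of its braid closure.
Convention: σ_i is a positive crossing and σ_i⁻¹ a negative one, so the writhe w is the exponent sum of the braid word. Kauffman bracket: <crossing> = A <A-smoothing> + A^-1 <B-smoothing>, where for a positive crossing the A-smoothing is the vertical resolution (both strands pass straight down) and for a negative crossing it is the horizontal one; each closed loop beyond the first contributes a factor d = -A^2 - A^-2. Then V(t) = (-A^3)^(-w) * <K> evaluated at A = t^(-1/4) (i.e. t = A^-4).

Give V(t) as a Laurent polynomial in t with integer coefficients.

t^7 - 4*t^6 + 7*t^5 - 11*t^4 + 14*t^3 - 14*t^2 + 14*t - 10 + 7*t^-1 - 4*t^-2 + t^-3

Derivation:
The presented braid s2 s2^-1 s2 s1^-1 s2 s2 s2 s1^-1 s2 s1^-1 s2 s1^-1 s2 s2^-1 on 3 strands reduces by inverse Markov moves (closure unchanged at each step):
  Deconjugate: the word is γ·β·γ⁻¹ with γ = s2 (prefix) and γ⁻¹ = s2^-1 (suffix); strip both.
  Deconjugate: the word is γ·β·γ⁻¹ with γ = s2^-1 (prefix) and γ⁻¹ = s2 (suffix); strip both.
Reduced to β = s2 s1^-1 s2 s2 s2 s1^-1 s2 s1^-1 s2 s1^-1 on 3 strands, 10 crossings.
Compute on β:
Braid: s2 s1^-1 s2 s2 s2 s1^-1 s2 s1^-1 s2 s1^-1 on 3 strands, 10 crossings.
Writhe w = (#positive) - (#negative) = 6 - 4 = 2.
Enumerate smoothing states for the bracket polynomial. There are 2^10 = 1024 states.
Each crossing splits two ways (0=vertical, 1=horizontal). The state's weight is A^(#A-smoothings - #B-smoothings) * d^(loops - 1).
Tabulate the states by total A-exponent and number of loops L (A-exp: L × count):
  A^10: L=5 ×1
  A^8: L=4 ×10
  A^6: L=3 ×42, L=5 ×3
  A^4: L=2 ×90, L=4 ×29, L=6 ×1
  A^2: L=1 ×87, L=3 ×110, L=5 ×13
  A^0: L=2 ×179, L=4 ×71, L=6 ×2
  A^-2: L=3 ×187, L=5 ×23
  A^-4: L=4 ×117, L=6 ×3
  A^-6: L=5 ×45
  A^-8: L=6 ×10
  A^-10: L=7 ×1
Each group contributes A^e * Σ count * d^(L-1):
Powers of d = -A^2 - A^-2: d^2 = A^4 + 2 + A^-4; d^3 = -A^6 - 3*A^2 - 3*A^-2 - A^-6; d^4 = A^8 + 4*A^4 + 6 + 4*A^-4 + A^-8; d^5 = -A^10 - 5*A^6 - 10*A^2 - 10*A^-2 - 5*A^-6 - A^-10; d^6 = A^12 + 6*A^8 + 15*A^4 + 20 + 15*A^-4 + 6*A^-8 + A^-12.
  A^10 * (d^4) = A^18 + 4*A^14 + 6*A^10 + 4*A^6 + A^2
  A^8 * (10*d^3) = -10*A^14 - 30*A^10 - 30*A^6 - 10*A^2
  A^6 * (42*d^2 + 3*d^4) = 3*A^14 + 54*A^10 + 102*A^6 + 54*A^2 + 3*A^-2
  A^4 * (90*d + 29*d^3 + d^5) = -A^14 - 34*A^10 - 187*A^6 - 187*A^2 - 34*A^-2 - A^-6
  A^2 * (87 + 110*d^2 + 13*d^4) = 13*A^10 + 162*A^6 + 385*A^2 + 162*A^-2 + 13*A^-6
  A^0 * (179*d + 71*d^3 + 2*d^5) = -2*A^10 - 81*A^6 - 412*A^2 - 412*A^-2 - 81*A^-6 - 2*A^-10
  A^-2 * (187*d^2 + 23*d^4) = 23*A^6 + 279*A^2 + 512*A^-2 + 279*A^-6 + 23*A^-10
  A^-4 * (117*d^3 + 3*d^5) = -3*A^6 - 132*A^2 - 381*A^-2 - 381*A^-6 - 132*A^-10 - 3*A^-14
  A^-6 * (45*d^4) = 45*A^2 + 180*A^-2 + 270*A^-6 + 180*A^-10 + 45*A^-14
  A^-8 * (10*d^5) = -10*A^2 - 50*A^-2 - 100*A^-6 - 100*A^-10 - 50*A^-14 - 10*A^-18
  A^-10 * (d^6) = A^2 + 6*A^-2 + 15*A^-6 + 20*A^-10 + 15*A^-14 + 6*A^-18 + A^-22
Summing the groups: <K> = A^18 - 4*A^14 + 7*A^10 - 10*A^6 + 14*A^2 - 14*A^-2 + 14*A^-6 - 11*A^-10 + 7*A^-14 - 4*A^-18 + A^-22
Normalise by the writhe: (-A^3)^(-w) = (-A^3)^(-2) = A^-6, so f(A) = A^-6 * <K> = A^12 - 4*A^8 + 7*A^4 - 10 + 14*A^-4 - 14*A^-8 + 14*A^-12 - 11*A^-16 + 7*A^-20 - 4*A^-24 + A^-28.
Substitute A = t^(-1/4), i.e. A^e → t^(-e/4): V(t) = t^7 - 4*t^6 + 7*t^5 - 11*t^4 + 14*t^3 - 14*t^2 + 14*t - 10 + 7*t^-1 - 4*t^-2 + t^-3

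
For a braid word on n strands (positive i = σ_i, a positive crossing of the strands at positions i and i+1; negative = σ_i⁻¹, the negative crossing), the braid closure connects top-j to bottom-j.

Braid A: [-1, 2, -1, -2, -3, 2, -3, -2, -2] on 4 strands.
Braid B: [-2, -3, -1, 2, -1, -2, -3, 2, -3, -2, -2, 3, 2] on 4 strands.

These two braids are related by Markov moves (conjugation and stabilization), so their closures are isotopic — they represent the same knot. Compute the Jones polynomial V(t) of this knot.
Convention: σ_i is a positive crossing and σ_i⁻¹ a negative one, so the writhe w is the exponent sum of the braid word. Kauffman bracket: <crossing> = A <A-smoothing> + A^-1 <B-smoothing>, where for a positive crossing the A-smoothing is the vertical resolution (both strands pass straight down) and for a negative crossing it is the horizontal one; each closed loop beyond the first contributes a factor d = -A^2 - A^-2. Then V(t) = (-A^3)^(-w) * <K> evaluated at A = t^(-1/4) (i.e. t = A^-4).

t^-1 - 2*t^-2 + 3*t^-3 - 2*t^-4 + 3*t^-5 - 2*t^-6 + t^-7 - t^-8

Derivation:
Markov-equivalent braids have isotopic closures, hence identical knot invariants. Strip the Markov moves from each word to reach a common short braid β, then compute V(t) once on β.
Braid A: s1^-1 s2 s1^-1 s2^-1 s3^-1 s2 s3^-1 s2^-1 s2^-1 on 4 strands has no conjugating prefix/suffix or stabilization to strip; take β = s1^-1 s2 s1^-1 s2^-1 s3^-1 s2 s3^-1 s2^-1 s2^-1.
Braid B: s2^-1 s3^-1 s1^-1 s2 s1^-1 s2^-1 s3^-1 s2 s3^-1 s2^-1 s2^-1 s3 s2 on 4 strands reduces by inverse Markov moves (closure unchanged at each step):
  Deconjugate: the word is γ·β·γ⁻¹ with γ = s2^-1 s3^-1 (prefix) and γ⁻¹ = s3 s2 (suffix); strip both.
Reduced to β = s1^-1 s2 s1^-1 s2^-1 s3^-1 s2 s3^-1 s2^-1 s2^-1 on 4 strands, 9 crossings.
Both give the same β = s1^-1 s2 s1^-1 s2^-1 s3^-1 s2 s3^-1 s2^-1 s2^-1 on 4 strands, so one state sum suffices:
Braid: s1^-1 s2 s1^-1 s2^-1 s3^-1 s2 s3^-1 s2^-1 s2^-1 on 4 strands, 9 crossings.
Writhe w = (#positive) - (#negative) = 2 - 7 = -5.
State-sum expansion of <K>. There are 2^9 = 512 states.
Each crossing splits two ways (0=vertical, 1=horizontal). The state's weight is A^(#A-smoothings - #B-smoothings) * d^(loops - 1).
Tabulate the states by total A-exponent and number of loops L (A-exp: L × count):
  A^9: L=5 ×1
  A^7: L=4 ×9
  A^5: L=3 ×30, L=5 ×6
  A^3: L=2 ×45, L=4 ×37, L=6 ×2
  A^1: L=1 ×27, L=3 ×78, L=5 ×21
  A^-1: L=2 ×67, L=4 ×53, L=6 ×6
  A^-3: L=1 ×12, L=3 ×53, L=5 ×18, L=7 ×1
  A^-5: L=2 ×14, L=4 ×19, L=6 ×3
  A^-7: L=3 ×6, L=5 ×3
  A^-9: L=4 ×1
Each group contributes A^e * Σ count * d^(L-1):
Powers of d = -A^2 - A^-2: d^2 = A^4 + 2 + A^-4; d^3 = -A^6 - 3*A^2 - 3*A^-2 - A^-6; d^4 = A^8 + 4*A^4 + 6 + 4*A^-4 + A^-8; d^5 = -A^10 - 5*A^6 - 10*A^2 - 10*A^-2 - 5*A^-6 - A^-10; d^6 = A^12 + 6*A^8 + 15*A^4 + 20 + 15*A^-4 + 6*A^-8 + A^-12.
  A^9 * (d^4) = A^17 + 4*A^13 + 6*A^9 + 4*A^5 + A
  A^7 * (9*d^3) = -9*A^13 - 27*A^9 - 27*A^5 - 9*A
  A^5 * (30*d^2 + 6*d^4) = 6*A^13 + 54*A^9 + 96*A^5 + 54*A + 6*A^-3
  A^3 * (45*d + 37*d^3 + 2*d^5) = -2*A^13 - 47*A^9 - 176*A^5 - 176*A - 47*A^-3 - 2*A^-7
  A^1 * (27 + 78*d^2 + 21*d^4) = 21*A^9 + 162*A^5 + 309*A + 162*A^-3 + 21*A^-7
  A^-1 * (67*d + 53*d^3 + 6*d^5) = -6*A^9 - 83*A^5 - 286*A - 286*A^-3 - 83*A^-7 - 6*A^-11
  A^-3 * (12 + 53*d^2 + 18*d^4 + d^6) = A^9 + 24*A^5 + 140*A + 246*A^-3 + 140*A^-7 + 24*A^-11 + A^-15
  A^-5 * (14*d + 19*d^3 + 3*d^5) = -3*A^5 - 34*A - 101*A^-3 - 101*A^-7 - 34*A^-11 - 3*A^-15
  A^-7 * (6*d^2 + 3*d^4) = 3*A + 18*A^-3 + 30*A^-7 + 18*A^-11 + 3*A^-15
  A^-9 * (d^3) = -A^-3 - 3*A^-7 - 3*A^-11 - A^-15
Summing the groups: <K> = A^17 - A^13 + 2*A^9 - 3*A^5 + 2*A - 3*A^-3 + 2*A^-7 - A^-11
Normalise by the writhe: (-A^3)^(-w) = (-A^3)^(5) = -A^15, so f(A) = -A^15 * <K> = -A^32 + A^28 - 2*A^24 + 3*A^20 - 2*A^16 + 3*A^12 - 2*A^8 + A^4.
Substitute A = t^(-1/4), i.e. A^e → t^(-e/4): V(t) = t^-1 - 2*t^-2 + 3*t^-3 - 2*t^-4 + 3*t^-5 - 2*t^-6 + t^-7 - t^-8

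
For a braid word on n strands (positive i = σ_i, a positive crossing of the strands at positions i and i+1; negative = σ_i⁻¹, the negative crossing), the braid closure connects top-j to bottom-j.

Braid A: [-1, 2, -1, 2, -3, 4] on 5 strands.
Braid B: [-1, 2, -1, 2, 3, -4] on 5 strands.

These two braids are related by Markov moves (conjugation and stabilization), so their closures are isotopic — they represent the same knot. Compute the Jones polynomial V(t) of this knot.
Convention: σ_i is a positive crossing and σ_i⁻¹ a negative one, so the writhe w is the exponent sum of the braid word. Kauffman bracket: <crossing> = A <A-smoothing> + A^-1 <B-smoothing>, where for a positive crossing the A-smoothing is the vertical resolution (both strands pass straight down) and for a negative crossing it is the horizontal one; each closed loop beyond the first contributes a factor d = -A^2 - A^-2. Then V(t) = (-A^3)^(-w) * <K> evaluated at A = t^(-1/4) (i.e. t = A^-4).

Markov-equivalent braids have isotopic closures, hence identical knot invariants. Strip the Markov moves from each word to reach a common short braid β, then compute V(t) once on β.
Braid A: s1^-1 s2 s1^-1 s2 s3^-1 s4 on 5 strands reduces by inverse Markov moves (closure unchanged at each step):
  Destabilize: the word has the form β·s4 where s4 occurs only as the final letter (β ∈ B_4); drop it and the last strand → 4 strands.
  Destabilize: the word has the form β·s3^-1 where s3^-1 occurs only as the final letter (β ∈ B_3); drop it and the last strand → 3 strands.
Reduced to β = s1^-1 s2 s1^-1 s2 on 3 strands, 4 crossings.
Braid B: s1^-1 s2 s1^-1 s2 s3 s4^-1 on 5 strands reduces by inverse Markov moves (closure unchanged at each step):
  Destabilize: the word has the form β·s4^-1 where s4^-1 occurs only as the final letter (β ∈ B_4); drop it and the last strand → 4 strands.
  Destabilize: the word has the form β·s3 where s3 occurs only as the final letter (β ∈ B_3); drop it and the last strand → 3 strands.
Reduced to β = s1^-1 s2 s1^-1 s2 on 3 strands, 4 crossings.
Both give the same β = s1^-1 s2 s1^-1 s2 on 3 strands, so one state sum suffices:
Braid: s1^-1 s2 s1^-1 s2 on 3 strands, 4 crossings.
Writhe w = (#positive) - (#negative) = 2 - 2 = 0.
State-sum expansion of <K>. There are 2^4 = 16 states.
Smooth each crossing (0=||, 1=⌣⌢); contribution A^(Σ sign_k(1-2s_k)) * d^(L-1).
  state 0000: A-exp=+0, loops=3, term = A^0 * d^2
  state 0001: A-exp=-2, loops=2, term = A^-2 * d^1
  state 0010: A-exp=+2, loops=2, term = A^2 * d^1
  state 0011: A-exp=+0, loops=1, term = A^0 * d^0
  state 0100: A-exp=-2, loops=2, term = A^-2 * d^1
  state 0101: A-exp=-4, loops=3, term = A^-4 * d^2
  state 0110: A-exp=+0, loops=1, term = A^0 * d^0
  state 0111: A-exp=-2, loops=2, term = A^-2 * d^1
  state 1000: A-exp=+2, loops=2, term = A^2 * d^1
  state 1001: A-exp=+0, loops=1, term = A^0 * d^0
  state 1010: A-exp=+4, loops=3, term = A^4 * d^2
  state 1011: A-exp=+2, loops=2, term = A^2 * d^1
  state 1100: A-exp=+0, loops=1, term = A^0 * d^0
  state 1101: A-exp=-2, loops=2, term = A^-2 * d^1
  state 1110: A-exp=+2, loops=2, term = A^2 * d^1
  state 1111: A-exp=+0, loops=1, term = A^0 * d^0
Collect the terms by A-exponent (count of states per loop number):
Powers of d = -A^2 - A^-2: d^2 = A^4 + 2 + A^-4.
  A^4 * (d^2) = A^8 + 2*A^4 + 1
  A^2 * (4*d) = -4*A^4 - 4
  A^0 * (5 + d^2) = A^4 + 7 + A^-4
  A^-2 * (4*d) = -4 - 4*A^-4
  A^-4 * (d^2) = 1 + 2*A^-4 + A^-8
Summing the groups: <K> = A^8 - A^4 + 1 - A^-4 + A^-8
Normalise by the writhe: (-A^3)^(-w) = (-A^3)^(0) = 1, so f(A) = 1 * <K> = A^8 - A^4 + 1 - A^-4 + A^-8.
Substitute A = t^(-1/4), i.e. A^e → t^(-e/4): V(t) = t^2 - t + 1 - t^-1 + t^-2

Answer: t^2 - t + 1 - t^-1 + t^-2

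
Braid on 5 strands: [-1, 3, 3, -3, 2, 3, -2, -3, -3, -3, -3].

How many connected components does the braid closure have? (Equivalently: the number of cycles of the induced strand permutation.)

Track the strand permutation on 5 strands, starting from identity.
  step 1: s1^-1 swaps positions 1,2 -> [2 1 3 4 5]
  step 2: s3 swaps positions 3,4 -> [2 1 4 3 5]
  step 3: s3 swaps positions 3,4 -> [2 1 3 4 5]
  step 4: s3^-1 swaps positions 3,4 -> [2 1 4 3 5]
  step 5: s2 swaps positions 2,3 -> [2 4 1 3 5]
  step 6: s3 swaps positions 3,4 -> [2 4 3 1 5]
  step 7: s2^-1 swaps positions 2,3 -> [2 3 4 1 5]
  step 8: s3^-1 swaps positions 3,4 -> [2 3 1 4 5]
  step 9: s3^-1 swaps positions 3,4 -> [2 3 4 1 5]
  step 10: s3^-1 swaps positions 3,4 -> [2 3 1 4 5]
  step 11: s3^-1 swaps positions 3,4 -> [2 3 4 1 5]
Final permutation (position -> original strand): [2 3 4 1 5]
Closure components = cycle count of this permutation = 2.

Answer: 2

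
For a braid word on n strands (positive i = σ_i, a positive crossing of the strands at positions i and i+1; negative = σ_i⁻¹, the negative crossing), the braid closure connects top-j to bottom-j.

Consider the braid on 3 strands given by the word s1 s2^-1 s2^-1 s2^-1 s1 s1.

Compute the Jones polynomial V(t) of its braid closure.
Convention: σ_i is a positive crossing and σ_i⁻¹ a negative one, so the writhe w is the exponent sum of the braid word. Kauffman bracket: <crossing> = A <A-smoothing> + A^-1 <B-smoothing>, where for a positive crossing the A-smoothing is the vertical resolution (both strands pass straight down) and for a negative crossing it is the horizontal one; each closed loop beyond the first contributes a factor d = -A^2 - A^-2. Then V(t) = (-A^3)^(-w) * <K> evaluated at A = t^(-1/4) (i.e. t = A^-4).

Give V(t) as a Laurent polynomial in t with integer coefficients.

-t^3 + t^2 - t + 3 - t^-1 + t^-2 - t^-3

Derivation:
Braid: s1 s2^-1 s2^-1 s2^-1 s1 s1 on 3 strands, 6 crossings.
Writhe w = (#positive) - (#negative) = 3 - 3 = 0.
State-sum expansion of <K>. There are 2^6 = 64 states.
Each crossing splits two ways (0=vertical, 1=horizontal). The state's weight is A^(#A-smoothings - #B-smoothings) * d^(loops - 1).
Tabulate the states by total A-exponent and number of loops L (A-exp: L × count):
  A^6: L=4 ×1
  A^4: L=3 ×6
  A^2: L=2 ×12, L=4 ×3
  A^0: L=1 ×9, L=3 ×10, L=5 ×1
  A^-2: L=2 ×12, L=4 ×3
  A^-4: L=3 ×6
  A^-6: L=4 ×1
Each group contributes A^e * Σ count * d^(L-1):
Powers of d = -A^2 - A^-2: d^2 = A^4 + 2 + A^-4; d^3 = -A^6 - 3*A^2 - 3*A^-2 - A^-6; d^4 = A^8 + 4*A^4 + 6 + 4*A^-4 + A^-8.
  A^6 * (d^3) = -A^12 - 3*A^8 - 3*A^4 - 1
  A^4 * (6*d^2) = 6*A^8 + 12*A^4 + 6
  A^2 * (12*d + 3*d^3) = -3*A^8 - 21*A^4 - 21 - 3*A^-4
  A^0 * (9 + 10*d^2 + d^4) = A^8 + 14*A^4 + 35 + 14*A^-4 + A^-8
  A^-2 * (12*d + 3*d^3) = -3*A^4 - 21 - 21*A^-4 - 3*A^-8
  A^-4 * (6*d^2) = 6 + 12*A^-4 + 6*A^-8
  A^-6 * (d^3) = -1 - 3*A^-4 - 3*A^-8 - A^-12
Summing the groups: <K> = -A^12 + A^8 - A^4 + 3 - A^-4 + A^-8 - A^-12
Normalise by the writhe: (-A^3)^(-w) = (-A^3)^(0) = 1, so f(A) = 1 * <K> = -A^12 + A^8 - A^4 + 3 - A^-4 + A^-8 - A^-12.
Substitute A = t^(-1/4), i.e. A^e → t^(-e/4): V(t) = -t^3 + t^2 - t + 3 - t^-1 + t^-2 - t^-3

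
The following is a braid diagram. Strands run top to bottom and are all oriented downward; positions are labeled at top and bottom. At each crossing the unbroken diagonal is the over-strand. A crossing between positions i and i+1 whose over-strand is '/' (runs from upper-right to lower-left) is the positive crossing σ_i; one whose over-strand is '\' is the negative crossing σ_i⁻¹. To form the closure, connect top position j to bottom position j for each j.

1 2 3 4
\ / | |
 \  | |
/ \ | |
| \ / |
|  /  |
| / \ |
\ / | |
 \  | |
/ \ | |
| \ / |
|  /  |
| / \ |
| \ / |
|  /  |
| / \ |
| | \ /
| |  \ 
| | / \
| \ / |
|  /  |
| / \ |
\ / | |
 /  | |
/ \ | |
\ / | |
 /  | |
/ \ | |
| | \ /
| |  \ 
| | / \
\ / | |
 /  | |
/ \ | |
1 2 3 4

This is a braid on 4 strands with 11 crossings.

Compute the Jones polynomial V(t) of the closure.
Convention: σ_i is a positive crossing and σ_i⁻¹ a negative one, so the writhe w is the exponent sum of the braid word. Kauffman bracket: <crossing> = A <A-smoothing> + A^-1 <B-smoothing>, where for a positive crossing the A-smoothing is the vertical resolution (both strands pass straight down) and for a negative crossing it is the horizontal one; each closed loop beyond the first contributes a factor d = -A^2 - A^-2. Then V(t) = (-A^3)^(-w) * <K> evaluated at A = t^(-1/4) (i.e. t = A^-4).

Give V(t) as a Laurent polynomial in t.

t^7 - 2*t^6 + 3*t^5 - 5*t^4 + 5*t^3 - 4*t^2 + 4*t - 2 + t^-1

Derivation:
Reading the diagram top to bottom ('/'-over between positions i,i+1 = s_i, '\'-over = s_i^-1): braid word = s1^-1 s2 s1^-1 s2 s2 s3^-1 s2 s1 s1 s3^-1 s1.
The presented braid s1^-1 s2 s1^-1 s2 s2 s3^-1 s2 s1 s1 s3^-1 s1 on 4 strands reduces by inverse Markov moves (closure unchanged at each step):
  Deconjugate: the word is γ·β·γ⁻¹ with γ = s1^-1 (prefix) and γ⁻¹ = s1 (suffix); strip both.
Reduced to β = s2 s1^-1 s2 s2 s3^-1 s2 s1 s1 s3^-1 on 4 strands, 9 crossings.
Compute on β:
Braid: s2 s1^-1 s2 s2 s3^-1 s2 s1 s1 s3^-1 on 4 strands, 9 crossings.
Writhe w = (#positive) - (#negative) = 6 - 3 = 3.
State-sum expansion of <K>. There are 2^9 = 512 states.
Each crossing splits two ways (0=vertical, 1=horizontal). The state's weight is A^(#A-smoothings - #B-smoothings) * d^(loops - 1).
Tabulate the states by total A-exponent and number of loops L (A-exp: L × count):
  A^9: L=3 ×1
  A^7: L=2 ×6, L=4 ×3
  A^5: L=1 ×11, L=3 ×24, L=5 ×1
  A^3: L=2 ×68, L=4 ×16
  A^1: L=1 ×38, L=3 ×85, L=5 ×3
  A^-1: L=2 ×77, L=4 ×49
  A^-3: L=3 ×69, L=5 ×15
  A^-5: L=4 ×34, L=6 ×2
  A^-7: L=5 ×9
  A^-9: L=6 ×1
Each group contributes A^e * Σ count * d^(L-1):
Powers of d = -A^2 - A^-2: d^2 = A^4 + 2 + A^-4; d^3 = -A^6 - 3*A^2 - 3*A^-2 - A^-6; d^4 = A^8 + 4*A^4 + 6 + 4*A^-4 + A^-8; d^5 = -A^10 - 5*A^6 - 10*A^2 - 10*A^-2 - 5*A^-6 - A^-10.
  A^9 * (d^2) = A^13 + 2*A^9 + A^5
  A^7 * (6*d + 3*d^3) = -3*A^13 - 15*A^9 - 15*A^5 - 3*A
  A^5 * (11 + 24*d^2 + d^4) = A^13 + 28*A^9 + 65*A^5 + 28*A + A^-3
  A^3 * (68*d + 16*d^3) = -16*A^9 - 116*A^5 - 116*A - 16*A^-3
  A^1 * (38 + 85*d^2 + 3*d^4) = 3*A^9 + 97*A^5 + 226*A + 97*A^-3 + 3*A^-7
  A^-1 * (77*d + 49*d^3) = -49*A^5 - 224*A - 224*A^-3 - 49*A^-7
  A^-3 * (69*d^2 + 15*d^4) = 15*A^5 + 129*A + 228*A^-3 + 129*A^-7 + 15*A^-11
  A^-5 * (34*d^3 + 2*d^5) = -2*A^5 - 44*A - 122*A^-3 - 122*A^-7 - 44*A^-11 - 2*A^-15
  A^-7 * (9*d^4) = 9*A + 36*A^-3 + 54*A^-7 + 36*A^-11 + 9*A^-15
  A^-9 * (d^5) = -A - 5*A^-3 - 10*A^-7 - 10*A^-11 - 5*A^-15 - A^-19
Summing the groups: <K> = -A^13 + 2*A^9 - 4*A^5 + 4*A - 5*A^-3 + 5*A^-7 - 3*A^-11 + 2*A^-15 - A^-19
Normalise by the writhe: (-A^3)^(-w) = (-A^3)^(-3) = -A^-9, so f(A) = -A^-9 * <K> = A^4 - 2 + 4*A^-4 - 4*A^-8 + 5*A^-12 - 5*A^-16 + 3*A^-20 - 2*A^-24 + A^-28.
Substitute A = t^(-1/4), i.e. A^e → t^(-e/4): V(t) = t^7 - 2*t^6 + 3*t^5 - 5*t^4 + 5*t^3 - 4*t^2 + 4*t - 2 + t^-1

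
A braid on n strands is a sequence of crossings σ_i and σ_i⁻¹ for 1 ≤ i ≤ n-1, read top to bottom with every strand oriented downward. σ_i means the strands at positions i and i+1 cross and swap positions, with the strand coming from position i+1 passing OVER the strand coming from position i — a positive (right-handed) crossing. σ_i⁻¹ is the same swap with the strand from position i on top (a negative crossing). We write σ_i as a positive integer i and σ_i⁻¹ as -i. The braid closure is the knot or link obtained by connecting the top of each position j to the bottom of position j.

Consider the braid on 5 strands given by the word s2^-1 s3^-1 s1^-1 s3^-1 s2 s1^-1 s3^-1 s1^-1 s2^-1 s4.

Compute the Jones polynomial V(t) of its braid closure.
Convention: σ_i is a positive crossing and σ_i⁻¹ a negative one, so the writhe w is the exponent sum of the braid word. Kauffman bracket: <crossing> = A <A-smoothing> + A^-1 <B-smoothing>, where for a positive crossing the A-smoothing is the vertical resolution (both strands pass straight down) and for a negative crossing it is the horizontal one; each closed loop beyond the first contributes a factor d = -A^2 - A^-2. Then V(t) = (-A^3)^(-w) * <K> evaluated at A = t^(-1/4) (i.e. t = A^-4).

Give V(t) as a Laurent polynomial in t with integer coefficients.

The presented braid s2^-1 s3^-1 s1^-1 s3^-1 s2 s1^-1 s3^-1 s1^-1 s2^-1 s4 on 5 strands reduces by inverse Markov moves (closure unchanged at each step):
  Destabilize: the word has the form β·s4 where s4 occurs only as the final letter (β ∈ B_4); drop it and the last strand → 4 strands.
Reduced to β = s2^-1 s3^-1 s1^-1 s3^-1 s2 s1^-1 s3^-1 s1^-1 s2^-1 on 4 strands, 9 crossings.
Compute on β:
Braid: s2^-1 s3^-1 s1^-1 s3^-1 s2 s1^-1 s3^-1 s1^-1 s2^-1 on 4 strands, 9 crossings.
Writhe w = (#positive) - (#negative) = 1 - 8 = -7.
State-sum expansion of <K>. There are 2^9 = 512 states.
Smooth each crossing (0=||, 1=⌣⌢); contribution A^(Σ sign_k(1-2s_k)) * d^(L-1).
Tabulate the states by total A-exponent and number of loops L (A-exp: L × count):
  A^9: L=6 ×1
  A^7: L=5 ×9
  A^5: L=4 ×35, L=6 ×1
  A^3: L=3 ×74, L=5 ×10
  A^1: L=2 ×85, L=4 ×41
  A^-1: L=1 ×42, L=3 ×80, L=5 ×4
  A^-3: L=2 ×65, L=4 ×19
  A^-5: L=1 ×9, L=3 ×26, L=5 ×1
  A^-7: L=2 ×6, L=4 ×3
  A^-9: L=3 ×1
Each group contributes A^e * Σ count * d^(L-1):
Powers of d = -A^2 - A^-2: d^2 = A^4 + 2 + A^-4; d^3 = -A^6 - 3*A^2 - 3*A^-2 - A^-6; d^4 = A^8 + 4*A^4 + 6 + 4*A^-4 + A^-8; d^5 = -A^10 - 5*A^6 - 10*A^2 - 10*A^-2 - 5*A^-6 - A^-10.
  A^9 * (d^5) = -A^19 - 5*A^15 - 10*A^11 - 10*A^7 - 5*A^3 - A^-1
  A^7 * (9*d^4) = 9*A^15 + 36*A^11 + 54*A^7 + 36*A^3 + 9*A^-1
  A^5 * (35*d^3 + d^5) = -A^15 - 40*A^11 - 115*A^7 - 115*A^3 - 40*A^-1 - A^-5
  A^3 * (74*d^2 + 10*d^4) = 10*A^11 + 114*A^7 + 208*A^3 + 114*A^-1 + 10*A^-5
  A^1 * (85*d + 41*d^3) = -41*A^7 - 208*A^3 - 208*A^-1 - 41*A^-5
  A^-1 * (42 + 80*d^2 + 4*d^4) = 4*A^7 + 96*A^3 + 226*A^-1 + 96*A^-5 + 4*A^-9
  A^-3 * (65*d + 19*d^3) = -19*A^3 - 122*A^-1 - 122*A^-5 - 19*A^-9
  A^-5 * (9 + 26*d^2 + d^4) = A^3 + 30*A^-1 + 67*A^-5 + 30*A^-9 + A^-13
  A^-7 * (6*d + 3*d^3) = -3*A^-1 - 15*A^-5 - 15*A^-9 - 3*A^-13
  A^-9 * (d^2) = A^-5 + 2*A^-9 + A^-13
Summing the groups: <K> = -A^19 + 3*A^15 - 4*A^11 + 6*A^7 - 6*A^3 + 5*A^-1 - 5*A^-5 + 2*A^-9 - A^-13
Normalise by the writhe: (-A^3)^(-w) = (-A^3)^(7) = -A^21, so f(A) = -A^21 * <K> = A^40 - 3*A^36 + 4*A^32 - 6*A^28 + 6*A^24 - 5*A^20 + 5*A^16 - 2*A^12 + A^8.
Substitute A = t^(-1/4), i.e. A^e → t^(-e/4): V(t) = t^-2 - 2*t^-3 + 5*t^-4 - 5*t^-5 + 6*t^-6 - 6*t^-7 + 4*t^-8 - 3*t^-9 + t^-10

Answer: t^-2 - 2*t^-3 + 5*t^-4 - 5*t^-5 + 6*t^-6 - 6*t^-7 + 4*t^-8 - 3*t^-9 + t^-10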